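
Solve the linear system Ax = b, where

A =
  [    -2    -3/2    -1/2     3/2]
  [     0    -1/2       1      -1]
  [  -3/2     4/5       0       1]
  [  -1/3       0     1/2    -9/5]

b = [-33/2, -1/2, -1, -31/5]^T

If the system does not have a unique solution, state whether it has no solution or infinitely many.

Row-reduce the augmented matrix:
R1 ← R1 / (-2).
R3 ← R3 + 3/2·R1.
R4 ← R4 + 1/3·R1.
R2 ← R2 / (-1/2).
R1 ← R1 − 3/4·R2.
R3 ← R3 − 77/40·R2.
R4 ← R4 − 1/4·R2.
R3 ← R3 / (169/40).
R1 ← R1 − 7/4·R3.
R2 ← R2 + 2·R3.
R4 ← R4 − 13/12·R3.
R4 ← R4 / (-199/130).
R1 ← R1 + 102/169·R4.
R2 ← R2 − 20/169·R4.
R3 ← R3 + 159/169·R4.
Reading off the reduced rows gives x_1 = 6, x_2 = 5, x_3 = 6, x_4 = 4.

x_1 = 6, x_2 = 5, x_3 = 6, x_4 = 4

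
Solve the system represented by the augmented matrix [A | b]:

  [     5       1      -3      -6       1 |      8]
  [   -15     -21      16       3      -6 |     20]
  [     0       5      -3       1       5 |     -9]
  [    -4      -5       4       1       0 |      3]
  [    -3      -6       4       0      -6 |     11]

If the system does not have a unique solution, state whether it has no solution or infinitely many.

infinitely many solutions

Row-reduce:
R1 ← R1 / (5).
R2 ← R2 + 15·R1.
R4 ← R4 + 4·R1.
R5 ← R5 + 3·R1.
R2 ← R2 / (-18).
R1 ← R1 − 1/5·R2.
R3 ← R3 − 5·R2.
R4 ← R4 + 21/5·R2.
R5 ← R5 + 27/5·R2.
R3 ← R3 / (-19/18).
R1 ← R1 + 47/90·R3.
R2 ← R2 + 7/18·R3.
R4 ← R4 + 1/30·R3.
R5 ← R5 − 1/10·R3.
R4 ← R4 / (-1/5).
R1 ← R1 − 1/5·R4.
R2 ← R2 − 2·R4.
R3 ← R3 − 3·R4.
R5 ← R5 − 3/5·R4.
Rank is 4 with 5 unknowns, leaving x_5 free.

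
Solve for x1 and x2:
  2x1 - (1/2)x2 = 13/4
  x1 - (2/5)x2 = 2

x1 = 1, x2 = -5/2

From equation 2: x1 = 2 + 2/5·x2.
Substitute into equation 1 and solve: x2 = -5/2.
Then x1 = 1.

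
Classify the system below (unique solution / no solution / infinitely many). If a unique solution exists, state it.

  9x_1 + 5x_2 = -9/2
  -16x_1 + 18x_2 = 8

x_1 = -1/2, x_2 = 0

Row-reduce the augmented matrix:
R1 ← R1 / (9).
R2 ← R2 + 16·R1.
R2 ← R2 / (242/9).
R1 ← R1 − 5/9·R2.
Reading off the reduced rows gives x_1 = -1/2, x_2 = 0.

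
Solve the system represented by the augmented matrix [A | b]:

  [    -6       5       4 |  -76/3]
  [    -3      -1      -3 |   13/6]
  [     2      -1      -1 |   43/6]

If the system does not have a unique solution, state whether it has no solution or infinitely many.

Row-reduce the augmented matrix:
R1 ← R1 / (-6).
R2 ← R2 + 3·R1.
R3 ← R3 − 2·R1.
R2 ← R2 / (-7/2).
R1 ← R1 + 5/6·R2.
R3 ← R3 − 2/3·R2.
R3 ← R3 / (-13/21).
R1 ← R1 − 11/21·R3.
R2 ← R2 − 10/7·R3.
Reading off the reduced rows gives x_1 = 2, x_2 = -2/3, x_3 = -5/2.

x_1 = 2, x_2 = -2/3, x_3 = -5/2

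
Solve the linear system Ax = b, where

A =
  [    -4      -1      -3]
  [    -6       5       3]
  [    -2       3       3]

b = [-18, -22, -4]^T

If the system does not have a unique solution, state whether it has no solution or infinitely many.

Row-reduce the augmented matrix:
R1 ← R1 / (-4).
R2 ← R2 + 6·R1.
R3 ← R3 + 2·R1.
R2 ← R2 / (13/2).
R1 ← R1 − 1/4·R2.
R3 ← R3 − 7/2·R2.
R3 ← R3 / (6/13).
R1 ← R1 − 6/13·R3.
R2 ← R2 − 15/13·R3.
Reading off the reduced rows gives x_1 = 2, x_2 = -5, x_3 = 5.

x_1 = 2, x_2 = -5, x_3 = 5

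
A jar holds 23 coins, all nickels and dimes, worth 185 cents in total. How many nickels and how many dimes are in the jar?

nickels: 9, dimes: 14

Let n = nickels, d = dimes.
  n + d = 23
  10d + 5n = 185
From equation 1: n = 23 − d.
Substitute into equation 2 and solve: d = 14.
Then n = 9.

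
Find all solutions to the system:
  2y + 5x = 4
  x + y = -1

x = 2, y = -3

Row-reduce the augmented matrix:
R1 ← R1 / (5).
R2 ← R2 − 1·R1.
R2 ← R2 / (3/5).
R1 ← R1 − 2/5·R2.
Reading off the reduced rows gives x = 2, y = -3.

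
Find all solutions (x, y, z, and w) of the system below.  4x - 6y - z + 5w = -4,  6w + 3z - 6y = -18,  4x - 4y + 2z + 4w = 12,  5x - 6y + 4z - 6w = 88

Row-reduce the augmented matrix:
R1 ← R1 / (4).
R3 ← R3 − 4·R1.
R4 ← R4 − 5·R1.
R2 ← R2 / (-6).
R1 ← R1 + 3/2·R2.
R3 ← R3 − 2·R2.
R4 ← R4 − 3/2·R2.
R3 ← R3 / (4).
R1 ← R1 + 1·R3.
R2 ← R2 + 1/2·R3.
R4 ← R4 − 6·R3.
R4 ← R4 / (-49/4).
R2 ← R2 + 7/8·R4.
R3 ← R3 − 1/4·R4.
Reading off the reduced rows gives x = 6, y = -1, z = 4, w = -6.

x = 6, y = -1, z = 4, w = -6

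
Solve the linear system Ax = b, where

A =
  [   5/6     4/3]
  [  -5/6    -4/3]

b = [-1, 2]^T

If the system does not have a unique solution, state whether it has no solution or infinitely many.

no solution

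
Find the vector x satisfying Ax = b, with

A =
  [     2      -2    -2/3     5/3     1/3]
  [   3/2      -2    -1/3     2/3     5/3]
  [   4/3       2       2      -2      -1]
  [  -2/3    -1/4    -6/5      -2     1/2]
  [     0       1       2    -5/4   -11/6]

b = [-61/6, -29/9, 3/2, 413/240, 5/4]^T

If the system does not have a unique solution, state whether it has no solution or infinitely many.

x_1 = -3, x_2 = 5/4, x_3 = 7/3, x_4 = -2/3, x_5 = 3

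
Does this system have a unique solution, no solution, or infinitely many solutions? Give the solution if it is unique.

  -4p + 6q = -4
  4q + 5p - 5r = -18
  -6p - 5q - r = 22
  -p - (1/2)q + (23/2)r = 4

no solution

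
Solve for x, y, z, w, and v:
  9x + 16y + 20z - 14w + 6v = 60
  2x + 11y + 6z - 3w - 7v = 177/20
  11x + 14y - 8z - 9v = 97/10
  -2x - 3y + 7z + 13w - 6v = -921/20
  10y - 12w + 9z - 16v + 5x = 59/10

Row-reduce the augmented matrix:
R1 ← R1 / (9).
R2 ← R2 − 2·R1.
R3 ← R3 − 11·R1.
R4 ← R4 + 2·R1.
R5 ← R5 − 5·R1.
R2 ← R2 / (67/9).
R1 ← R1 − 16/9·R2.
R3 ← R3 + 50/9·R2.
R4 ← R4 − 5/9·R2.
R5 ← R5 − 10/9·R2.
R3 ← R3 / (-2096/67).
R1 ← R1 − 124/67·R3.
R2 ← R2 − 14/67·R3.
R4 ← R4 − 759/67·R3.
R5 ← R5 + 157/67·R3.
R4 ← R4 / (2110/131).
R1 ← R1 + 74/131·R4.
R2 ← R2 − 17/131·R4.
R3 ← R3 + 72/131·R4.
R5 ← R5 + 724/131·R4.
R5 ← R5 / (-69513/3376).
R1 ← R1 − 3019/3376·R5.
R2 ← R2 + 7911/6752·R5.
R3 ← R3 − 1027/3376·R5.
R4 ← R4 + 5119/6752·R5.
Reading off the reduced rows gives x = 0, y = 7/4, z = -2/5, w = -2, v = 2.

x = 0, y = 7/4, z = -2/5, w = -2, v = 2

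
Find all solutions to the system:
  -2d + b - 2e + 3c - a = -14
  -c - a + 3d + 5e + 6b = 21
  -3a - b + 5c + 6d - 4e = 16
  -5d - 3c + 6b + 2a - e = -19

infinitely many solutions

Row-reduce:
R1 ← R1 / (-1).
R2 ← R2 + 1·R1.
R3 ← R3 + 3·R1.
R4 ← R4 − 2·R1.
R2 ← R2 / (5).
R1 ← R1 + 1·R2.
R3 ← R3 + 4·R2.
R4 ← R4 − 8·R2.
R3 ← R3 / (-36/5).
R1 ← R1 + 19/5·R3.
R2 ← R2 + 4/5·R3.
R4 ← R4 − 47/5·R3.
R4 ← R4 / (35/9).
R1 ← R1 + 49/9·R4.
R2 ← R2 + 7/9·R4.
R3 ← R3 + 20/9·R4.
Rank is 4 with 5 unknowns, leaving e free.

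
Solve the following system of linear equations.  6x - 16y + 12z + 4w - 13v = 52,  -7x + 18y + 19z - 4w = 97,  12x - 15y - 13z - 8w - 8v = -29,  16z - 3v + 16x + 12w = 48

Row-reduce:
R1 ← R1 / (6).
R2 ← R2 + 7·R1.
R3 ← R3 − 12·R1.
R4 ← R4 − 16·R1.
R2 ← R2 / (-2/3).
R1 ← R1 + 8/3·R2.
R3 ← R3 − 17·R2.
R4 ← R4 − 128/3·R2.
R3 ← R3 / (1609/2).
R1 ← R1 + 130·R3.
R2 ← R2 + 99/2·R3.
R4 ← R4 − 2096·R3.
R4 ← R4 / (66604/1609).
R1 ← R1 + 2958/1609·R4.
R2 ← R2 + 1510/1609·R4.
R3 ← R3 − 2/1609·R4.
Rank is 4 with 5 unknowns, leaving v free.

infinitely many solutions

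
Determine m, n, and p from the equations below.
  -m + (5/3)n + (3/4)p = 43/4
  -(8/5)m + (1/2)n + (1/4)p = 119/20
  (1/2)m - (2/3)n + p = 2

m = -2, n = 3, p = 5

Row-reduce the augmented matrix:
R1 ← R1 / (-1).
R2 ← R2 + 8/5·R1.
R3 ← R3 − 1/2·R1.
R2 ← R2 / (-13/6).
R1 ← R1 + 5/3·R2.
R3 ← R3 − 1/6·R2.
R3 ← R3 / (677/520).
R1 ← R1 + 1/52·R3.
R2 ← R2 − 57/130·R3.
Reading off the reduced rows gives m = -2, n = 3, p = 5.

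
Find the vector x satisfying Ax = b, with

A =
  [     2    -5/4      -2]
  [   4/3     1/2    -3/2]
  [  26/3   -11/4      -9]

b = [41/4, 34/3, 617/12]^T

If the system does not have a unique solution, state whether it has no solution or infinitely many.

no solution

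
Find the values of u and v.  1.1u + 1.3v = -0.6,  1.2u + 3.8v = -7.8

u = 3, v = -3

Row-reduce the augmented matrix:
R1 ← R1 / (11/10).
R2 ← R2 − 6/5·R1.
R2 ← R2 / (131/55).
R1 ← R1 − 13/11·R2.
Reading off the reduced rows gives u = 3, v = -3.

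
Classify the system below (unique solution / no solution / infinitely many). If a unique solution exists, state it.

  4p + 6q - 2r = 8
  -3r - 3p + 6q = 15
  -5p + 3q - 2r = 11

infinitely many solutions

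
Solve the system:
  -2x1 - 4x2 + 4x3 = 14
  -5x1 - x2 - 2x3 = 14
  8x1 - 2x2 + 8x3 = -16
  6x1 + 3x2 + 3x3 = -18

no solution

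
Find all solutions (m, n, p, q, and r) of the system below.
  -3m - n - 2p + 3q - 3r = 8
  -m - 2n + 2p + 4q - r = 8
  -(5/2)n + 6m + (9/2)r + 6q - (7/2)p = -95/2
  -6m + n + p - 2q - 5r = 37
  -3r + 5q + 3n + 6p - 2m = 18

infinitely many solutions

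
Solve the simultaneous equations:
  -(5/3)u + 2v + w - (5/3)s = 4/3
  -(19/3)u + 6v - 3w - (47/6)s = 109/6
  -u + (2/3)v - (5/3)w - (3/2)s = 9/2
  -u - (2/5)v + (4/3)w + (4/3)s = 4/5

no solution

Row-reduce:
R1 ← R1 / (-5/3).
R2 ← R2 + 19/3·R1.
R3 ← R3 + 1·R1.
R4 ← R4 + 1·R1.
R2 ← R2 / (-8/5).
R1 ← R1 + 6/5·R2.
R3 ← R3 + 8/15·R2.
R4 ← R4 + 8/5·R2.
Swap R3 and R4.
R3 ← R3 / (113/15).
R1 ← R1 − 9/2·R3.
R2 ← R2 − 17/4·R3.
Row 4 reduces to 0 = -2/3, a contradiction. The system is inconsistent.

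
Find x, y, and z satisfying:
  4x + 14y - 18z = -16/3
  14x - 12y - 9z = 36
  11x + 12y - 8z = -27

Row-reduce the augmented matrix:
R1 ← R1 / (4).
R2 ← R2 − 14·R1.
R3 ← R3 − 11·R1.
R2 ← R2 / (-61).
R1 ← R1 − 7/2·R2.
R3 ← R3 + 53/2·R2.
R3 ← R3 / (2201/122).
R1 ← R1 + 171/122·R3.
R2 ← R2 + 54/61·R3.
Reading off the reduced rows gives x = -1, y = -8/3, z = -2.

x = -1, y = -8/3, z = -2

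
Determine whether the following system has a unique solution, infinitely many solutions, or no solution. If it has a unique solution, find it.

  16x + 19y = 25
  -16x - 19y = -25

Row-reduce:
R1 ← R1 / (16).
R2 ← R2 + 16·R1.
Rank is 1 with 2 unknowns, leaving y free.

infinitely many solutions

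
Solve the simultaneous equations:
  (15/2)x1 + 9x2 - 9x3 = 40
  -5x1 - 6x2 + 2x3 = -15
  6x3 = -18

Row-reduce:
R1 ← R1 / (15/2).
R2 ← R2 + 5·R1.
R2 ← R2 / (-4).
R1 ← R1 + 6/5·R2.
R3 ← R3 − 6·R2.
Row 3 reduces to 0 = -1/2, a contradiction. The system is inconsistent.

no solution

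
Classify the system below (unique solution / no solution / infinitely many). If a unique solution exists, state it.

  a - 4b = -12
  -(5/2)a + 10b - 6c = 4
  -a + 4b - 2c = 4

Row-reduce:
R2 ← R2 + 5/2·R1.
R3 ← R3 + 1·R1.
R2 ← R2 / (-6).
R3 ← R3 + 2·R2.
Row 3 reduces to 0 = 2/3, a contradiction. The system is inconsistent.

no solution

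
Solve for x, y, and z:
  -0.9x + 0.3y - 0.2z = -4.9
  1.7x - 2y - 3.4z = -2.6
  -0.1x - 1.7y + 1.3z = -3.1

x = 6, y = 3, z = 2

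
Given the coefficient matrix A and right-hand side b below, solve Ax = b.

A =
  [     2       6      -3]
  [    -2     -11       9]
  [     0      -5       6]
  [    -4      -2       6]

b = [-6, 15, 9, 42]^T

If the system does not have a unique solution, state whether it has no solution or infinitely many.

Row-reduce the augmented matrix:
R1 ← R1 / (2).
R2 ← R2 + 2·R1.
R4 ← R4 + 4·R1.
R2 ← R2 / (-5).
R1 ← R1 − 3·R2.
R3 ← R3 + 5·R2.
R4 ← R4 − 10·R2.
Swap R3 and R4.
R3 ← R3 / (12).
R1 ← R1 − 21/10·R3.
R2 ← R2 + 6/5·R3.
R4 reduces to 0 = 0, so the extra equation is consistent.
Reading off the reduced rows gives x_1 = -6, x_2 = 3, x_3 = 4.

x_1 = -6, x_2 = 3, x_3 = 4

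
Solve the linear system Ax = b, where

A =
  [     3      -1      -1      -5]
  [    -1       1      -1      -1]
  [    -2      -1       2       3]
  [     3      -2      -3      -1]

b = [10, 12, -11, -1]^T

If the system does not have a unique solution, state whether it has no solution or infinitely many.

Row-reduce the augmented matrix:
R1 ← R1 / (3).
R2 ← R2 + 1·R1.
R3 ← R3 + 2·R1.
R4 ← R4 − 3·R1.
R2 ← R2 / (2/3).
R1 ← R1 + 1/3·R2.
R3 ← R3 + 5/3·R2.
R4 ← R4 + 1·R2.
R3 ← R3 / (-2).
R1 ← R1 + 1·R3.
R2 ← R2 + 2·R3.
R4 ← R4 + 4·R3.
R4 ← R4 / (14).
R1 ← R1 − 1/2·R4.
R2 ← R2 − 3·R4.
R3 ← R3 − 7/2·R4.
Reading off the reduced rows gives x_1 = -4, x_2 = 1, x_3 = -3, x_4 = -4.

x_1 = -4, x_2 = 1, x_3 = -3, x_4 = -4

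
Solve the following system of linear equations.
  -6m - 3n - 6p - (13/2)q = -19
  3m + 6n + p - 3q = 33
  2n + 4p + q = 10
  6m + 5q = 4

infinitely many solutions

Row-reduce:
R1 ← R1 / (-6).
R2 ← R2 − 3·R1.
R4 ← R4 − 6·R1.
R2 ← R2 / (9/2).
R1 ← R1 − 1/2·R2.
R3 ← R3 − 2·R2.
R4 ← R4 + 3·R2.
R3 ← R3 / (44/9).
R1 ← R1 − 11/9·R3.
R2 ← R2 + 4/9·R3.
R4 ← R4 + 22/3·R3.
Rank is 3 with 4 unknowns, leaving q free.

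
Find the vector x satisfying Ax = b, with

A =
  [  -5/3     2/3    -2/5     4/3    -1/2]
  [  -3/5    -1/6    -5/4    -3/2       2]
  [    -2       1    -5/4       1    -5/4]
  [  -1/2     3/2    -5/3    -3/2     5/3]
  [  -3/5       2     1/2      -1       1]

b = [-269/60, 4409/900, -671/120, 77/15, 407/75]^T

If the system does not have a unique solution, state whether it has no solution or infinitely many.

Row-reduce the augmented matrix:
R1 ← R1 / (-5/3).
R2 ← R2 + 3/5·R1.
R3 ← R3 + 2·R1.
R4 ← R4 + 1/2·R1.
R5 ← R5 + 3/5·R1.
R2 ← R2 / (-61/150).
R1 ← R1 + 2/5·R2.
R3 ← R3 − 1/5·R2.
R4 ← R4 − 13/10·R2.
R5 ← R5 − 44/25·R2.
R3 ← R3 / (-1603/1220).
R1 ← R1 − 81/61·R3.
R2 ← R2 − 1659/610·R3.
R4 ← R4 + 18601/3660·R3.
R5 ← R5 + 2527/610·R3.
R4 ← R4 / (-3434/1603).
R1 ← R1 + 710/1603·R4.
R2 ← R2 − 369/229·R4.
R3 ← R3 − 1920/1603·R4.
R5 ← R5 + 1165/229·R4.
R5 ← R5 / (-158699/20604).
R1 ← R1 + 14920/5151·R5.
R2 ← R2 − 6135/6868·R5.
R3 ← R3 − 6315/1717·R5.
R4 ← R4 + 68795/20604·R5.
Reading off the reduced rows gives x_1 = 2/5, x_2 = 2/3, x_3 = 1, x_4 = -7/3, x_5 = 3/2.

x_1 = 2/5, x_2 = 2/3, x_3 = 1, x_4 = -7/3, x_5 = 3/2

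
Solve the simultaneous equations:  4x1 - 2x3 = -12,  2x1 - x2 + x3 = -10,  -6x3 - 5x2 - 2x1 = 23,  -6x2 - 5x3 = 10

no solution

Row-reduce:
R1 ← R1 / (4).
R2 ← R2 − 2·R1.
R3 ← R3 + 2·R1.
R2 ← R2 / (-1).
R3 ← R3 + 5·R2.
R4 ← R4 + 6·R2.
R3 ← R3 / (-17).
R1 ← R1 + 1/2·R3.
R2 ← R2 + 2·R3.
R4 ← R4 + 17·R3.
Row 4 reduces to 0 = -3, a contradiction. The system is inconsistent.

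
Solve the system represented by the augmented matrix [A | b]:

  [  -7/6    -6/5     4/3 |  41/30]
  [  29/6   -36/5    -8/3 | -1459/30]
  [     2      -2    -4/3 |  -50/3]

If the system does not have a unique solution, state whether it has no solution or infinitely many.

infinitely many solutions

Row-reduce:
R1 ← R1 / (-7/6).
R2 ← R2 − 29/6·R1.
R3 ← R3 − 2·R1.
R2 ← R2 / (-426/35).
R1 ← R1 − 36/35·R2.
R3 ← R3 + 142/35·R2.
Rank is 2 with 3 unknowns, leaving x_3 free.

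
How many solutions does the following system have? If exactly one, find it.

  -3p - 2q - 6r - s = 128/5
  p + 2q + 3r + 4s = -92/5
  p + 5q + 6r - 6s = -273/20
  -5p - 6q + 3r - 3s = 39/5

p = -3/2, q = -3/4, r = -3, s = -8/5

Row-reduce the augmented matrix:
R1 ← R1 / (-3).
R2 ← R2 − 1·R1.
R3 ← R3 − 1·R1.
R4 ← R4 + 5·R1.
R2 ← R2 / (4/3).
R1 ← R1 − 2/3·R2.
R3 ← R3 − 13/3·R2.
R4 ← R4 + 8/3·R2.
R3 ← R3 / (3/4).
R1 ← R1 − 3/2·R3.
R2 ← R2 − 3/4·R3.
R4 ← R4 − 15·R3.
R4 ← R4 / (371).
R1 ← R1 − 35·R4.
R2 ← R2 − 21·R4.
R3 ← R3 + 73/3·R4.
Reading off the reduced rows gives p = -3/2, q = -3/4, r = -3, s = -8/5.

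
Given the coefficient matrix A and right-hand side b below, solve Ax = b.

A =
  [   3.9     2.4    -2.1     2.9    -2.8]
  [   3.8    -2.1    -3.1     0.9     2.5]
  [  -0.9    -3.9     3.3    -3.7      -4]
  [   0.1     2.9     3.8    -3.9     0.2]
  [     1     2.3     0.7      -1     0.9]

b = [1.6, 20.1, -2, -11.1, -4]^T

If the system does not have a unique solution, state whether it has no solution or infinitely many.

x_1 = 4, x_2 = -4, x_3 = 5, x_4 = 5, x_5 = 3

Row-reduce the augmented matrix:
R1 ← R1 / (39/10).
R2 ← R2 − 19/5·R1.
R3 ← R3 + 9/10·R1.
R4 ← R4 − 1/10·R1.
R5 ← R5 − 1·R1.
R2 ← R2 / (-577/130).
R1 ← R1 − 8/13·R2.
R3 ← R3 + 87/26·R2.
R4 ← R4 − 369/130·R2.
R5 ← R5 − 219/130·R2.
R3 ← R3 / (20829/5770).
R1 ← R1 + 395/577·R3.
R2 ← R2 − 137/577·R3.
R4 ← R4 − 9174/2885·R3.
R5 ← R5 − 2419/2885·R3.
R4 ← R4 / (-794603/208290).
R1 ← R1 − 1230/6943·R4.
R2 ← R2 − 11200/20829·R4.
R3 ← R3 + 3037/6943·R4.
R5 ← R5 + 439013/208290·R4.
R5 ← R5 / (-921641/1589206).
R1 ← R1 + 876009/794603·R5.
R2 ← R2 − 765010/794603·R5.
R3 ← R3 + 2908934/794603·R5.
R4 ← R4 + 2328703/794603·R5.
Reading off the reduced rows gives x_1 = 4, x_2 = -4, x_3 = 5, x_4 = 5, x_5 = 3.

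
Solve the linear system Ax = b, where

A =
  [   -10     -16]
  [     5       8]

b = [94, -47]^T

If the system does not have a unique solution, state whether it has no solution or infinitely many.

infinitely many solutions

Row-reduce:
R1 ← R1 / (-10).
R2 ← R2 − 5·R1.
Rank is 1 with 2 unknowns, leaving x_2 free.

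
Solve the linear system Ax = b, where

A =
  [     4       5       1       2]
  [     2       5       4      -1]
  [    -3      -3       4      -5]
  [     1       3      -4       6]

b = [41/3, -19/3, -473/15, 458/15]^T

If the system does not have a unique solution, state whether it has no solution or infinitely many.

Row-reduce the augmented matrix:
R1 ← R1 / (4).
R2 ← R2 − 2·R1.
R3 ← R3 + 3·R1.
R4 ← R4 − 1·R1.
R2 ← R2 / (5/2).
R1 ← R1 − 5/4·R2.
R3 ← R3 − 3/4·R2.
R4 ← R4 − 7/4·R2.
R3 ← R3 / (37/10).
R1 ← R1 + 3/2·R3.
R2 ← R2 − 7/5·R3.
R4 ← R4 + 67/10·R3.
R4 ← R4 / (61/37).
R1 ← R1 − 12/37·R4.
R2 ← R2 − 11/37·R4.
R3 ← R3 + 29/37·R4.
Reading off the reduced rows gives x_1 = 2, x_2 = 2/5, x_3 = -7/3, x_4 = 3.

x_1 = 2, x_2 = 2/5, x_3 = -7/3, x_4 = 3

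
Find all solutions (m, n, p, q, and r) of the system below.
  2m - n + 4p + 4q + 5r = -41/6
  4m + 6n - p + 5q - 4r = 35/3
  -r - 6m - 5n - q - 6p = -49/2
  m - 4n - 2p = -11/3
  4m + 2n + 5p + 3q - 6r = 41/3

m = 3, n = 3/2, p = 1/3, q = -7/3, r = -2/3

Row-reduce the augmented matrix:
R1 ← R1 / (2).
R2 ← R2 − 4·R1.
R3 ← R3 + 6·R1.
R4 ← R4 − 1·R1.
R5 ← R5 − 4·R1.
R2 ← R2 / (8).
R1 ← R1 + 1/2·R2.
R3 ← R3 + 8·R2.
R4 ← R4 + 7/2·R2.
R5 ← R5 − 4·R2.
R3 ← R3 / (-3).
R1 ← R1 − 23/16·R3.
R2 ← R2 + 9/8·R3.
R4 ← R4 + 127/16·R3.
R5 ← R5 − 3/2·R3.
R4 ← R4 / (-1175/48).
R1 ← R1 − 271/48·R4.
R2 ← R2 + 27/8·R4.
R3 ← R3 + 8/3·R4.
R5 ← R5 − 1/2·R4.
R5 ← R5 / (-10782/1175).
R1 ← R1 + 428/1175·R5.
R2 ← R2 + 659/1175·R5.
R3 ← R3 − 1104/1175·R5.
R4 ← R4 − 414/1175·R5.
Reading off the reduced rows gives m = 3, n = 3/2, p = 1/3, q = -7/3, r = -2/3.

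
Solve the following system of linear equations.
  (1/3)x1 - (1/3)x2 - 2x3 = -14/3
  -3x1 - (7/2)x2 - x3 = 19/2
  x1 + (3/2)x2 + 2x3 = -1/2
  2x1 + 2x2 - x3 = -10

no solution

Row-reduce:
R1 ← R1 / (1/3).
R2 ← R2 + 3·R1.
R3 ← R3 − 1·R1.
R4 ← R4 − 2·R1.
R2 ← R2 / (-13/2).
R1 ← R1 + 1·R2.
R3 ← R3 − 5/2·R2.
R4 ← R4 − 4·R2.
R3 ← R3 / (9/13).
R1 ← R1 + 40/13·R3.
R2 ← R2 − 38/13·R3.
R4 ← R4 + 9/13·R3.
Row 4 reduces to 0 = -1, a contradiction. The system is inconsistent.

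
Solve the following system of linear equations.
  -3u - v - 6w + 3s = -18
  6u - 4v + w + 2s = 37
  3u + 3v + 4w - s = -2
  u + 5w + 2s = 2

Row-reduce the augmented matrix:
R1 ← R1 / (-3).
R2 ← R2 − 6·R1.
R3 ← R3 − 3·R1.
R4 ← R4 − 1·R1.
R2 ← R2 / (-6).
R1 ← R1 − 1/3·R2.
R3 ← R3 − 2·R2.
R4 ← R4 + 1/3·R2.
R3 ← R3 / (-17/3).
R1 ← R1 − 25/18·R3.
R2 ← R2 − 11/6·R3.
R4 ← R4 − 65/18·R3.
R4 ← R4 / (94/17).
R1 ← R1 − 10/17·R4.
R2 ← R2 − 3/17·R4.
R3 ← R3 + 14/17·R4.
Reading off the reduced rows gives u = 3, v = -6, w = 1, s = -3.

u = 3, v = -6, w = 1, s = -3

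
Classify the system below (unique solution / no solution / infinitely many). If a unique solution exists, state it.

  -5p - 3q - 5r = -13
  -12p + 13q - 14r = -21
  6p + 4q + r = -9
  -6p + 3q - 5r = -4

p = -3, q = 1, r = 5

Row-reduce the augmented matrix:
R1 ← R1 / (-5).
R2 ← R2 + 12·R1.
R3 ← R3 − 6·R1.
R4 ← R4 + 6·R1.
R2 ← R2 / (101/5).
R1 ← R1 − 3/5·R2.
R3 ← R3 − 2/5·R2.
R4 ← R4 − 33/5·R2.
R3 ← R3 / (-501/101).
R1 ← R1 − 107/101·R3.
R2 ← R2 + 10/101·R3.
R4 ← R4 − 167/101·R3.
R4 reduces to 0 = 0, so the extra equation is consistent.
Reading off the reduced rows gives p = -3, q = 1, r = 5.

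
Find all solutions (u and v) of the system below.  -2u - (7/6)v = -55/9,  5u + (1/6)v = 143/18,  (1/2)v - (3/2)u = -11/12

u = 3/2, v = 8/3

Row-reduce the augmented matrix:
R1 ← R1 / (-2).
R2 ← R2 − 5·R1.
R3 ← R3 + 3/2·R1.
R2 ← R2 / (-11/4).
R1 ← R1 − 7/12·R2.
R3 ← R3 − 11/8·R2.
R3 reduces to 0 = 0, so the extra equation is consistent.
Reading off the reduced rows gives u = 3/2, v = 8/3.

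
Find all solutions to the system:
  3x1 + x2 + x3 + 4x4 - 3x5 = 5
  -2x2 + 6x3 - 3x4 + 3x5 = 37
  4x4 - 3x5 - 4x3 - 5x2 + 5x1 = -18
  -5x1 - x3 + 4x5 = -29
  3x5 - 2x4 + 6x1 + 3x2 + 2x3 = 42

Row-reduce the augmented matrix:
R1 ← R1 / (3).
R3 ← R3 − 5·R1.
R4 ← R4 + 5·R1.
R5 ← R5 − 6·R1.
R2 ← R2 / (-2).
R1 ← R1 − 1/3·R2.
R3 ← R3 + 20/3·R2.
R4 ← R4 − 5/3·R2.
R5 ← R5 − 1·R2.
R3 ← R3 / (-77/3).
R1 ← R1 − 4/3·R3.
R2 ← R2 + 3·R3.
R4 ← R4 − 17/3·R3.
R5 ← R5 − 3·R3.
R4 ← R4 / (81/14).
R1 ← R1 − 17/14·R4.
R2 ← R2 − 9/14·R4.
R3 ← R3 + 2/7·R4.
R5 ← R5 + 149/14·R4.
R5 ← R5 / (8086/891).
R1 ← R1 + 766/891·R5.
R2 ← R2 + 53/99·R5.
R3 ← R3 − 266/891·R5.
R4 ← R4 + 41/891·R5.
Reading off the reduced rows gives x1 = 4, x2 = 1, x3 = 5, x4 = -4, x5 = -1.

x1 = 4, x2 = 1, x3 = 5, x4 = -4, x5 = -1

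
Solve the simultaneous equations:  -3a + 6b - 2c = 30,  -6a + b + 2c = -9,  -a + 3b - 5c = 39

a = 0, b = 3, c = -6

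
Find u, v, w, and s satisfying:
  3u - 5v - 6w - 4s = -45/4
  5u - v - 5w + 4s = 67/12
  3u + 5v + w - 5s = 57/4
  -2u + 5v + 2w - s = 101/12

u = 5/3, v = 9/4, w = 1/2, s = 1/2

Row-reduce the augmented matrix:
R1 ← R1 / (3).
R2 ← R2 − 5·R1.
R3 ← R3 − 3·R1.
R4 ← R4 + 2·R1.
R2 ← R2 / (22/3).
R1 ← R1 + 5/3·R2.
R3 ← R3 − 10·R2.
R4 ← R4 − 5/3·R2.
R3 ← R3 / (2/11).
R1 ← R1 + 19/22·R3.
R2 ← R2 − 15/22·R3.
R4 ← R4 + 69/22·R3.
R4 ← R4 / (-1097/4).
R1 ← R1 + 291/4·R4.
R2 ← R2 − 239/4·R4.
R3 ← R3 + 171/2·R4.
Reading off the reduced rows gives u = 5/3, v = 9/4, w = 1/2, s = 1/2.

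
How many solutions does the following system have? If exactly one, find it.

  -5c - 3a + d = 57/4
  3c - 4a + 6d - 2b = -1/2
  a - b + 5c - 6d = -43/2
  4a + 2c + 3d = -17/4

Row-reduce the augmented matrix:
R1 ← R1 / (-3).
R2 ← R2 + 4·R1.
R3 ← R3 − 1·R1.
R4 ← R4 − 4·R1.
R2 ← R2 / (-2).
R3 ← R3 + 1·R2.
R3 ← R3 / (-3/2).
R1 ← R1 − 5/3·R3.
R2 ← R2 + 29/6·R3.
R4 ← R4 + 14/3·R3.
R4 ← R4 / (263/9).
R1 ← R1 + 83/9·R4.
R2 ← R2 − 211/9·R4.
R3 ← R3 − 16/3·R4.
Reading off the reduced rows gives a = -1, b = 3, c = -2, d = 5/4.

a = -1, b = 3, c = -2, d = 5/4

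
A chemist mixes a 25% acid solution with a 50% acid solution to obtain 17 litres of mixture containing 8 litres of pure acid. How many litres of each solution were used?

litres of solution A: 2, litres of solution B: 15

Let a = litres of solution A, b = litres of solution B.
  a + b = 17
  (1/2)b + (1/4)a = 8
From equation 1: a = 17 − b.
Substitute into equation 2 and solve: b = 15.
Then a = 2.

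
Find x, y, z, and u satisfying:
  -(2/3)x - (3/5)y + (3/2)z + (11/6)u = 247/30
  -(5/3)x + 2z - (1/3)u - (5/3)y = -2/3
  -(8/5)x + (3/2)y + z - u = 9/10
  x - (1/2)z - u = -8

Row-reduce the augmented matrix:
R1 ← R1 / (-2/3).
R2 ← R2 + 5/3·R1.
R3 ← R3 + 8/5·R1.
R4 ← R4 − 1·R1.
R2 ← R2 / (-1/6).
R1 ← R1 − 9/10·R2.
R3 ← R3 − 147/50·R2.
R4 ← R4 + 9/10·R2.
R3 ← R3 / (-3347/100).
R1 ← R1 + 117/10·R3.
R2 ← R2 − 21/2·R3.
R4 ← R4 − 56/5·R3.
R4 ← R4 / (-16931/6694).
R1 ← R1 − 9725/3347·R4.
R2 ← R2 − 2000/3347·R4.
R3 ← R3 − 9213/3347·R4.
Reading off the reduced rows gives x = -4, y = 1, z = -2, u = 5.

x = -4, y = 1, z = -2, u = 5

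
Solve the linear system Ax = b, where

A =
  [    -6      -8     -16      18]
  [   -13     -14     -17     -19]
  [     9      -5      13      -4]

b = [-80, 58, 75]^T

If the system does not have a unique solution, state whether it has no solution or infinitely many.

Row-reduce:
R1 ← R1 / (-6).
R2 ← R2 + 13·R1.
R3 ← R3 − 9·R1.
R2 ← R2 / (10/3).
R1 ← R1 − 4/3·R2.
R3 ← R3 + 17·R2.
R3 ← R3 / (791/10).
R1 ← R1 + 22/5·R3.
R2 ← R2 − 53/10·R3.
Rank is 3 with 4 unknowns, leaving x_4 free.

infinitely many solutions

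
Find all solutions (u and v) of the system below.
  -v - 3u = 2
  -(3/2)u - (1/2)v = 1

infinitely many solutions

Row-reduce:
R1 ← R1 / (-3).
R2 ← R2 + 3/2·R1.
Rank is 1 with 2 unknowns, leaving v free.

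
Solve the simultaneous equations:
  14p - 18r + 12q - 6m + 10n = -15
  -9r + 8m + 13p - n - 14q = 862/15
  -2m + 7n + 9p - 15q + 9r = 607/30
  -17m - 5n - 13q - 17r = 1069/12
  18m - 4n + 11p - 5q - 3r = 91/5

m = -2/3, n = -9/5, p = 1/4, q = -3, r = -7/4

Row-reduce the augmented matrix:
R1 ← R1 / (-6).
R2 ← R2 − 8·R1.
R3 ← R3 + 2·R1.
R4 ← R4 + 17·R1.
R5 ← R5 − 18·R1.
R2 ← R2 / (37/3).
R1 ← R1 + 5/3·R2.
R3 ← R3 − 11/3·R2.
R4 ← R4 + 100/3·R2.
R5 ← R5 − 26·R2.
R3 ← R3 / (-188/37).
R1 ← R1 − 72/37·R3.
R2 ← R2 − 95/37·R3.
R4 ← R4 − 1699/37·R3.
R5 ← R5 + 509/37·R3.
R4 ← R4 / (-41111/188).
R1 ← R1 + 434/47·R4.
R2 ← R2 + 1831/188·R4.
R3 ← R3 − 725/188·R4.
R5 ← R5 − 15009/188·R4.
R5 ← R5 / (292077/41111).
R1 ← R1 − 5314/5873·R5.
R2 ← R2 − 95927/41111·R5.
R3 ← R3 + 78196/41111·R5.
R4 ← R4 + 31778/41111·R5.
Reading off the reduced rows gives m = -2/3, n = -9/5, p = 1/4, q = -3, r = -7/4.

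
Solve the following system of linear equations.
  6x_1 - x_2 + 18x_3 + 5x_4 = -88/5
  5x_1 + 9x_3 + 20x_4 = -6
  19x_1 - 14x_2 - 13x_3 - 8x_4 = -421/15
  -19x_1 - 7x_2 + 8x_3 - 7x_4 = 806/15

x_1 = -13/5, x_2 = -3/2, x_3 = -1/3, x_4 = 1/2

Row-reduce the augmented matrix:
R1 ← R1 / (6).
R2 ← R2 − 5·R1.
R3 ← R3 − 19·R1.
R4 ← R4 + 19·R1.
R2 ← R2 / (5/6).
R1 ← R1 + 1/6·R2.
R3 ← R3 + 65/6·R2.
R4 ← R4 + 61/6·R2.
R3 ← R3 / (-148).
R1 ← R1 − 9/5·R3.
R2 ← R2 + 36/5·R3.
R4 ← R4 + 41/5·R3.
R4 ← R4 / (71009/370).
R1 ← R1 − 2299/370·R4.
R2 ← R2 − 1877/185·R4.
R3 ← R3 + 91/74·R4.
Reading off the reduced rows gives x_1 = -13/5, x_2 = -3/2, x_3 = -1/3, x_4 = 1/2.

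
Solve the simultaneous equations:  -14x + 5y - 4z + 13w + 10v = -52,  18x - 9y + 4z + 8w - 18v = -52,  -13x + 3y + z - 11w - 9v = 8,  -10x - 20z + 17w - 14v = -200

infinitely many solutions

Row-reduce:
R1 ← R1 / (-14).
R2 ← R2 − 18·R1.
R3 ← R3 + 13·R1.
R4 ← R4 + 10·R1.
R2 ← R2 / (-18/7).
R1 ← R1 + 5/14·R2.
R3 ← R3 + 23/14·R2.
R4 ← R4 + 25/7·R2.
R3 ← R3 / (49/9).
R1 ← R1 − 4/9·R3.
R2 ← R2 − 4/9·R3.
R4 ← R4 + 140/9·R3.
R4 ← R4 / (-1927/14).
R1 ← R1 + 233/196·R4.
R2 ← R2 + 631/98·R4.
R3 ← R3 + 1399/196·R4.
Rank is 4 with 5 unknowns, leaving v free.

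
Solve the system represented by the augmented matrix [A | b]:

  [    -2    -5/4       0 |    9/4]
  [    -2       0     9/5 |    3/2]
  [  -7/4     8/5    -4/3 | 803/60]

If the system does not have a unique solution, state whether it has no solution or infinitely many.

x_1 = -3, x_2 = 3, x_3 = -5/2

Row-reduce the augmented matrix:
R1 ← R1 / (-2).
R2 ← R2 + 2·R1.
R3 ← R3 + 7/4·R1.
R2 ← R2 / (5/4).
R1 ← R1 − 5/8·R2.
R3 ← R3 − 431/160·R2.
R3 ← R3 / (-15637/3000).
R1 ← R1 + 9/10·R3.
R2 ← R2 − 36/25·R3.
Reading off the reduced rows gives x_1 = -3, x_2 = 3, x_3 = -5/2.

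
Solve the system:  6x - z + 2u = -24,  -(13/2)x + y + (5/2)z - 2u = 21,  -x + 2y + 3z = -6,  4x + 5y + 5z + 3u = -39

Row-reduce:
R1 ← R1 / (6).
R2 ← R2 + 13/2·R1.
R3 ← R3 + 1·R1.
R4 ← R4 − 4·R1.
R3 ← R3 − 2·R2.
R4 ← R4 − 5·R2.
Swap R3 and R4.
R3 ← R3 / (-17/12).
R1 ← R1 + 1/6·R3.
R2 ← R2 − 17/12·R3.
Rank is 3 with 4 unknowns, leaving u free.

infinitely many solutions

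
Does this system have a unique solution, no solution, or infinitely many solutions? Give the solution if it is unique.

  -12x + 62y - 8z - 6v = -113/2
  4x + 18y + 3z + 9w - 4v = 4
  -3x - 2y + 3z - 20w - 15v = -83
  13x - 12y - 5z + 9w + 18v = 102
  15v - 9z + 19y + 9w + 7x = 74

no solution

Row-reduce:
R1 ← R1 / (-12).
R2 ← R2 − 4·R1.
R3 ← R3 + 3·R1.
R4 ← R4 − 13·R1.
R5 ← R5 − 7·R1.
R2 ← R2 / (116/3).
R1 ← R1 + 31/6·R2.
R3 ← R3 + 35/2·R2.
R4 ← R4 − 331/6·R2.
R5 ← R5 − 331/6·R2.
R3 ← R3 / (1195/232).
R1 ← R1 − 165/232·R3.
R2 ← R2 − 1/116·R3.
R4 ← R4 + 3281/232·R3.
R5 ← R5 + 3281/232·R3.
R4 ← R4 / (-11369/239).
R1 ← R1 − 813/239·R4.
R2 ← R2 − 62/239·R4.
R3 ← R3 + 739/239·R4.
R5 ← R5 + 11369/239·R4.
Row 5 reduces to 0 = 1/4, a contradiction. The system is inconsistent.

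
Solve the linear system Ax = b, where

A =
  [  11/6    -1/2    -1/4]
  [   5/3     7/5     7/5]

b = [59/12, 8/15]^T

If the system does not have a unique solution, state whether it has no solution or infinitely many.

infinitely many solutions

Row-reduce:
R1 ← R1 / (11/6).
R2 ← R2 − 5/3·R1.
R2 ← R2 / (102/55).
R1 ← R1 + 3/11·R2.
Rank is 2 with 3 unknowns, leaving x_3 free.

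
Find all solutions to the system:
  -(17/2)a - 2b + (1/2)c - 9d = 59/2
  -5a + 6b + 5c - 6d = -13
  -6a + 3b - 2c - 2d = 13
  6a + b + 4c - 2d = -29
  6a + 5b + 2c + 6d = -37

no solution

Row-reduce:
R1 ← R1 / (-17/2).
R2 ← R2 + 5·R1.
R3 ← R3 + 6·R1.
R4 ← R4 − 6·R1.
R5 ← R5 − 6·R1.
R2 ← R2 / (122/17).
R1 ← R1 − 4/17·R2.
R3 ← R3 − 75/17·R2.
R4 ← R4 + 7/17·R2.
R5 ← R5 − 61/17·R2.
R3 ← R3 / (-320/61).
R1 ← R1 + 13/61·R3.
R2 ← R2 − 40/61·R3.
R4 ← R4 − 282/61·R3.
R4 ← R4 / (-167/40).
R1 ← R1 − 71/80·R4.
R2 ← R2 − 1/2·R4.
R3 ← R3 + 73/80·R4.
Row 5 reduces to 0 = -1, a contradiction. The system is inconsistent.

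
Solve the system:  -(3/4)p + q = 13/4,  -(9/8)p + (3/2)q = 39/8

infinitely many solutions

Row-reduce:
R1 ← R1 / (-3/4).
R2 ← R2 + 9/8·R1.
Rank is 1 with 2 unknowns, leaving q free.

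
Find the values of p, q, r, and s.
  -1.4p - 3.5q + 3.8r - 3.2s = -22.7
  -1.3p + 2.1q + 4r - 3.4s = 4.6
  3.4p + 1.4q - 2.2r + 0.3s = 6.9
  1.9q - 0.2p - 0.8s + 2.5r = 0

p = -3, q = 5, r = -5, s = -3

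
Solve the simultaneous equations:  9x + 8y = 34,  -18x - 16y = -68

infinitely many solutions

Row-reduce:
R1 ← R1 / (9).
R2 ← R2 + 18·R1.
Rank is 1 with 2 unknowns, leaving y free.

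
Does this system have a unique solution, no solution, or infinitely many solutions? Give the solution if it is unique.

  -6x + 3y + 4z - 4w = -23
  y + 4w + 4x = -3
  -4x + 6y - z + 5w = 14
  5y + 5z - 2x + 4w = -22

x = -3, y = -3, z = -5, w = 3

Row-reduce the augmented matrix:
R1 ← R1 / (-6).
R2 ← R2 − 4·R1.
R3 ← R3 + 4·R1.
R4 ← R4 + 2·R1.
R2 ← R2 / (3).
R1 ← R1 + 1/2·R2.
R3 ← R3 − 4·R2.
R4 ← R4 − 4·R2.
R3 ← R3 / (-65/9).
R1 ← R1 + 2/9·R3.
R2 ← R2 − 8/9·R3.
R4 ← R4 − 1/9·R3.
R4 ← R4 / (237/65).
R1 ← R1 − 46/65·R4.
R2 ← R2 − 76/65·R4.
R3 ← R3 + 53/65·R4.
Reading off the reduced rows gives x = -3, y = -3, z = -5, w = 3.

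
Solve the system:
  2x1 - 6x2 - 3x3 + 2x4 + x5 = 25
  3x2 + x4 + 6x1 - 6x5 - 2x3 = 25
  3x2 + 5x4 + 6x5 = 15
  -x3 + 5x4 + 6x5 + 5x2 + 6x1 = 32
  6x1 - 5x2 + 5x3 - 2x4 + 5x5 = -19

Row-reduce the augmented matrix:
R1 ← R1 / (2).
R2 ← R2 − 6·R1.
R4 ← R4 − 6·R1.
R5 ← R5 − 6·R1.
R2 ← R2 / (21).
R1 ← R1 + 3·R2.
R3 ← R3 − 3·R2.
R4 ← R4 − 23·R2.
R5 ← R5 − 13·R2.
R3 ← R3 / (-1).
R1 ← R1 + 1/2·R3.
R2 ← R2 − 1/3·R3.
R4 ← R4 − 1/3·R3.
R5 ← R5 − 29/3·R3.
R4 ← R4 / (134/21).
R1 ← R1 + 18/7·R4.
R2 ← R2 − 5/3·R4.
R3 ← R3 + 40/7·R4.
R5 ← R5 − 151/3·R4.
R5 ← R5 / (-5705/134).
R1 ← R1 − 116/67·R5.
R2 ← R2 + 267/134·R5.
R3 ← R3 − 429/67·R5.
R4 ← R4 − 321/134·R5.
Reading off the reduced rows gives x1 = 2, x2 = 0, x3 = -5, x4 = 3, x5 = 0.

x1 = 2, x2 = 0, x3 = -5, x4 = 3, x5 = 0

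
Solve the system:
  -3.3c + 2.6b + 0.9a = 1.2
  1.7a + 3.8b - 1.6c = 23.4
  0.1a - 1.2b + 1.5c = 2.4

Row-reduce the augmented matrix:
R1 ← R1 / (9/10).
R2 ← R2 − 17/10·R1.
R3 ← R3 − 1/10·R1.
R2 ← R2 / (-10/9).
R1 ← R1 − 26/9·R2.
R3 ← R3 + 67/45·R2.
R3 ← R3 / (-2171/500).
R1 ← R1 − 419/50·R3.
R2 ← R2 + 417/100·R3.
Reading off the reduced rows gives a = 6, b = 6, c = 6.

a = 6, b = 6, c = 6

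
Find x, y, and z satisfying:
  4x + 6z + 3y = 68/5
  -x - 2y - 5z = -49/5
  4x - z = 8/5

x = 1, y = -8/5, z = 12/5

Row-reduce the augmented matrix:
R1 ← R1 / (4).
R2 ← R2 + 1·R1.
R3 ← R3 − 4·R1.
R2 ← R2 / (-5/4).
R1 ← R1 − 3/4·R2.
R3 ← R3 + 3·R2.
R3 ← R3 / (7/5).
R1 ← R1 + 3/5·R3.
R2 ← R2 − 14/5·R3.
Reading off the reduced rows gives x = 1, y = -8/5, z = 12/5.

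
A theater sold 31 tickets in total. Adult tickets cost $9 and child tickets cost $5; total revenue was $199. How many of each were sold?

adult tickets: 11, child tickets: 20

Let a = adult tickets, c = child tickets.
  a + c = 31
  9a + 5c = 199
Row-reduce the augmented matrix:
R2 ← R2 − 9·R1.
R2 ← R2 / (-4).
R1 ← R1 − 1·R2.
Reading off the reduced rows gives a = 11, c = 20.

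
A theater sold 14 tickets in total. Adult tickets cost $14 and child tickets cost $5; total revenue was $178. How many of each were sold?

adult tickets: 12, child tickets: 2

Let a = adult tickets, c = child tickets.
  a + c = 14
  5c + 14a = 178
Row-reduce the augmented matrix:
R2 ← R2 − 14·R1.
R2 ← R2 / (-9).
R1 ← R1 − 1·R2.
Reading off the reduced rows gives a = 12, c = 2.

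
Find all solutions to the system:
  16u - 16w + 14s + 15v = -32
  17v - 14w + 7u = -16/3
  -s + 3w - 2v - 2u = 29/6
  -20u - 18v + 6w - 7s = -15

u = 1, v = 4/3, w = 5/2, s = -2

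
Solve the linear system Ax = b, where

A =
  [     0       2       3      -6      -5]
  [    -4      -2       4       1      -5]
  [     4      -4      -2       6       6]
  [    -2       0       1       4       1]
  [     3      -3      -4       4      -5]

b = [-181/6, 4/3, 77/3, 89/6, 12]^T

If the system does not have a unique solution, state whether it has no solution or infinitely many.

Row-reduce the augmented matrix:
Swap R1 and R2.
R1 ← R1 / (-4).
R3 ← R3 − 4·R1.
R4 ← R4 + 2·R1.
R5 ← R5 − 3·R1.
R2 ← R2 / (2).
R1 ← R1 − 1/2·R2.
R3 ← R3 + 6·R2.
R4 ← R4 − 1·R2.
R5 ← R5 + 9/2·R2.
R3 ← R3 / (11).
R1 ← R1 + 7/4·R3.
R2 ← R2 − 3/2·R3.
R4 ← R4 + 5/2·R3.
R5 ← R5 − 23/4·R3.
R4 ← R4 / (4).
R1 ← R1 + 1/2·R4.
R2 ← R2 + 3/2·R4.
R3 ← R3 + 1·R4.
R5 ← R5 + 3·R4.
R5 ← R5 / (-465/44).
R1 ← R1 − 5/8·R5.
R2 ← R2 − 41/88·R5.
R3 ← R3 + 25/44·R5.
R4 ← R4 − 31/44·R5.
Reading off the reduced rows gives x_1 = -5/3, x_2 = -4/3, x_3 = -3/2, x_4 = 3, x_5 = 1.

x_1 = -5/3, x_2 = -4/3, x_3 = -3/2, x_4 = 3, x_5 = 1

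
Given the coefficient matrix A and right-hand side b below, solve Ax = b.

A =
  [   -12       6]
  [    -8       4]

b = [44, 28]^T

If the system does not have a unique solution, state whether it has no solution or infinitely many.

Row-reduce:
R1 ← R1 / (-12).
R2 ← R2 + 8·R1.
Row 2 reduces to 0 = -4/3, a contradiction. The system is inconsistent.

no solution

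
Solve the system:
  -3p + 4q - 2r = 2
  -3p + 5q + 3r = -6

Row-reduce:
R1 ← R1 / (-3).
R2 ← R2 + 3·R1.
R1 ← R1 + 4/3·R2.
Rank is 2 with 3 unknowns, leaving r free.

infinitely many solutions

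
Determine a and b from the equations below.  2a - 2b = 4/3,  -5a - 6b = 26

a = -2, b = -8/3

Row-reduce the augmented matrix:
R1 ← R1 / (2).
R2 ← R2 + 5·R1.
R2 ← R2 / (-11).
R1 ← R1 + 1·R2.
Reading off the reduced rows gives a = -2, b = -8/3.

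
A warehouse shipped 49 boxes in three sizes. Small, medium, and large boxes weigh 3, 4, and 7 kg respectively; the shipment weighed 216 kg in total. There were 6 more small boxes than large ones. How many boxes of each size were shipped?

small boxes: 19, medium boxes: 17, large boxes: 13

Let s = small boxes, m = medium boxes, l = large boxes.
  s + m + l = 49
  3s + 4m + 7l = 216
  s - l = 6
Row-reduce the augmented matrix:
R2 ← R2 − 3·R1.
R3 ← R3 − 1·R1.
R1 ← R1 − 1·R2.
R3 ← R3 + 1·R2.
R3 ← R3 / (2).
R1 ← R1 + 3·R3.
R2 ← R2 − 4·R3.
Reading off the reduced rows gives s = 19, m = 17, l = 13.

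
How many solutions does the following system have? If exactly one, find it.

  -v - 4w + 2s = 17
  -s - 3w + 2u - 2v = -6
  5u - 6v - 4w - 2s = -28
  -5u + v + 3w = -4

u = 0, v = 5, w = -3, s = 5

Row-reduce the augmented matrix:
Swap R1 and R2.
R1 ← R1 / (2).
R3 ← R3 − 5·R1.
R4 ← R4 + 5·R1.
R2 ← R2 / (-1).
R1 ← R1 + 1·R2.
R3 ← R3 + 1·R2.
R4 ← R4 + 4·R2.
R3 ← R3 / (15/2).
R1 ← R1 − 5/2·R3.
R2 ← R2 − 4·R3.
R4 ← R4 − 23/2·R3.
R4 ← R4 / (-41/5).
R1 ← R1 + 2·R4.
R2 ← R2 + 6/5·R4.
R3 ← R3 + 1/5·R4.
Reading off the reduced rows gives u = 0, v = 5, w = -3, s = 5.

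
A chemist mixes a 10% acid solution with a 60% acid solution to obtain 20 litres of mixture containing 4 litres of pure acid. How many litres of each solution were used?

litres of solution A: 16, litres of solution B: 4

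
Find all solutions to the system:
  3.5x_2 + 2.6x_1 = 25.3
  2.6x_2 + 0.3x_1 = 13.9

Row-reduce the augmented matrix:
R1 ← R1 / (13/5).
R2 ← R2 − 3/10·R1.
R2 ← R2 / (571/260).
R1 ← R1 − 35/26·R2.
Reading off the reduced rows gives x_1 = 3, x_2 = 5.

x_1 = 3, x_2 = 5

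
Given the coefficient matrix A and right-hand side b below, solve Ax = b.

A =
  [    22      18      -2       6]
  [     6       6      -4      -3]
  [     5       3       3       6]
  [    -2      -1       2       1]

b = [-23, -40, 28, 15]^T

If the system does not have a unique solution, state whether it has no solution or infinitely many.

Row-reduce:
R1 ← R1 / (22).
R2 ← R2 − 6·R1.
R3 ← R3 − 5·R1.
R4 ← R4 + 2·R1.
R2 ← R2 / (12/11).
R1 ← R1 − 9/11·R2.
R3 ← R3 + 12/11·R2.
R4 ← R4 − 7/11·R2.
Swap R3 and R4.
R3 ← R3 / (23/6).
R1 ← R1 − 5/2·R3.
R2 ← R2 + 19/6·R3.
Row 4 reduces to 0 = -1/2, a contradiction. The system is inconsistent.

no solution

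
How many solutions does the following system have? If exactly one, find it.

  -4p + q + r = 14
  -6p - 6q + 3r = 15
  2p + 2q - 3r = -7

Row-reduce the augmented matrix:
R1 ← R1 / (-4).
R2 ← R2 + 6·R1.
R3 ← R3 − 2·R1.
R2 ← R2 / (-15/2).
R1 ← R1 + 1/4·R2.
R3 ← R3 − 5/2·R2.
R3 ← R3 / (-2).
R1 ← R1 + 3/10·R3.
R2 ← R2 + 1/5·R3.
Reading off the reduced rows gives p = -3, q = 1, r = 1.

p = -3, q = 1, r = 1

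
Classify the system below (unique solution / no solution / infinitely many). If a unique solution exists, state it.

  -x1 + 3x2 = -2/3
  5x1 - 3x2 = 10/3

x1 = 2/3, x2 = 0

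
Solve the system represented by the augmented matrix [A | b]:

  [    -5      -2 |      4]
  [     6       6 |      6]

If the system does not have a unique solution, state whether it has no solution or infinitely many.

Row-reduce the augmented matrix:
R1 ← R1 / (-5).
R2 ← R2 − 6·R1.
R2 ← R2 / (18/5).
R1 ← R1 − 2/5·R2.
Reading off the reduced rows gives x_1 = -2, x_2 = 3.

x_1 = -2, x_2 = 3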